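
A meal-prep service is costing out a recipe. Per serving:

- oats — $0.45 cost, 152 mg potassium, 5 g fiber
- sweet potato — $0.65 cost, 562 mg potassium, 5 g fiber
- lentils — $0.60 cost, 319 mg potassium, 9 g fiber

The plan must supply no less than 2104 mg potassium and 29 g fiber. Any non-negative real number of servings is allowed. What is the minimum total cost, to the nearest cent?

$2.82

Check every corner: each single food scaled to meet both minima, and each pair solved so both constraints bind.
oats only: max(2104/152, 29/5) = 13.84 servings → $6.23.
sweet potato only: max(2104/562, 29/5) = 5.8 servings → $3.77.
lentils only: max(2104/319, 29/9) = 6.596 servings → $3.96.
oats + sweet potato with both tight: 2.819 servings and 2.981 servings → $3.21.
oats + lentils: intersection lies outside the first quadrant.
sweet potato + lentils with both tight: 2.797 servings and 1.668 servings → $2.82.
So the least-cost plan costs $2.82.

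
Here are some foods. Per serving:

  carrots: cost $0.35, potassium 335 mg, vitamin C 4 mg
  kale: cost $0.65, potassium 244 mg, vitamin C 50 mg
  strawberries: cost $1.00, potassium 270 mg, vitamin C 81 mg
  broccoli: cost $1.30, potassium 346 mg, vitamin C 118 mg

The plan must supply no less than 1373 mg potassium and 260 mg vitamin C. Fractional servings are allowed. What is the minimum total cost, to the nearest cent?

carrots only: max(1373/335, 260/4) = 65 servings → $22.75.
kale only: max(1373/244, 260/50) = 5.627 servings → $3.66.
strawberries only: max(1373/270, 260/81) = 5.085 servings → $5.09.
broccoli only: max(1373/346, 260/118) = 3.968 servings → $5.16.
carrots + kale with both tight: 0.3303 servings and 5.174 servings → $3.48.
carrots + strawberries with both tight: 1.574 servings and 3.132 servings → $3.68.
carrots + broccoli with both tight: 1.889 servings and 2.139 servings → $3.44.
kale + strawberries with both targets exact would need a negative amount; discard.
kale + broccoli: intersection lies outside the first quadrant.
strawberries + broccoli with both targets exact would need a negative amount; discard.
Cheapest feasible corner: $3.44.

$3.44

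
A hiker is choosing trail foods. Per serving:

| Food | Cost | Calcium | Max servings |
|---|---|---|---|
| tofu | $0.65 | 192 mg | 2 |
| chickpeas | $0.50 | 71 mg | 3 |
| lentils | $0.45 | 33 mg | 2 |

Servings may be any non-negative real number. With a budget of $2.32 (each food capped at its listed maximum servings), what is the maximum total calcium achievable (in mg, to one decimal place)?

528.8 mg

Calcium per dollar: tofu 295.4, chickpeas 142, lentils 73.33.
Take 2 servings of tofu: spends $1.30, +384.0 mg calcium (running total 384.0 mg).
Take 2.04 servings of chickpeas: spends $1.02, +144.8 mg calcium (running total 528.8 mg).
Filling greedily by calcium-per-dollar is optimal for one linear limit, giving 528.8 mg.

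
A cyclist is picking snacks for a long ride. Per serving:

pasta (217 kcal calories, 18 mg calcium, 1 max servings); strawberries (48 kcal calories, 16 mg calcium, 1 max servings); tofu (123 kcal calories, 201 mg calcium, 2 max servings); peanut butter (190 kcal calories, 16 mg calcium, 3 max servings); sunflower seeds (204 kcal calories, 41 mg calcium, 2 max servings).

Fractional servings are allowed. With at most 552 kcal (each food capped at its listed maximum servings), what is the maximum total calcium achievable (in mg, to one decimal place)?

Calcium per kcal: tofu 1.634, strawberries 0.3333, sunflower seeds 0.201, peanut butter 0.08421, pasta 0.08295.
Take 2 servings of tofu: uses 246 kcal, +402.0 mg calcium (running total 402.0 mg).
Take 1 serving of strawberries: uses 48 kcal, +16.0 mg calcium (running total 418.0 mg).
Take 1.265 servings of sunflower seeds: uses 258 kcal, +51.9 mg calcium (running total 469.9 mg).
Filling greedily by calcium-per-kcal is optimal for one linear limit, giving 469.9 mg.

469.9 mg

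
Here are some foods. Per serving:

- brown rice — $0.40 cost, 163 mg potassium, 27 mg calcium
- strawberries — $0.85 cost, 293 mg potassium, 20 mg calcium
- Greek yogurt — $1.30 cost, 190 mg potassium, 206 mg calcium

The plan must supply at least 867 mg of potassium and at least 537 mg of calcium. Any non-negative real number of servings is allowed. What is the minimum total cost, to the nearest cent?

An LP optimum is at a vertex; with two nutrient constraints at most two foods are used. Check each candidate.
brown rice only: max(867/163, 537/27) = 19.89 servings → $7.96.
strawberries only: max(867/293, 537/20) = 26.85 servings → $22.82.
Greek yogurt only: max(867/190, 537/206) = 4.563 servings → $5.93.
brown rice + strawberries: intersection lies outside the first quadrant.
brown rice + Greek yogurt with both tight: 2.692 servings and 2.254 servings → $4.01.
strawberries + Greek yogurt with both tight: 1.354 servings and 2.475 servings → $4.37.
The minimum over all feasible corners is $4.01.

$4.01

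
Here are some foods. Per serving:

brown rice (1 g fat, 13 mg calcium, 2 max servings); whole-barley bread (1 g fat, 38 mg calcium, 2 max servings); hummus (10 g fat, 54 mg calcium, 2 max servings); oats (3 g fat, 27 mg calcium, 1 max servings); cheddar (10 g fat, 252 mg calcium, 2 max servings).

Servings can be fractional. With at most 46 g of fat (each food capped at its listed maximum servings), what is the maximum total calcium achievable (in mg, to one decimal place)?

735.6 mg

Calcium per g fat: whole-barley bread 38, cheddar 25.2, brown rice 13, oats 9, hummus 5.4.
Take 2 servings of whole-barley bread: uses 2 g fat, +76.0 mg calcium (running total 76.0 mg).
Take 2 servings of cheddar: uses 20 g fat, +504.0 mg calcium (running total 580.0 mg).
Take 2 servings of brown rice: uses 2 g fat, +26.0 mg calcium (running total 606.0 mg).
Take 1 serving of oats: uses 3 g fat, +27.0 mg calcium (running total 633.0 mg).
Take 1.9 servings of hummus: uses 19 g fat, +102.6 mg calcium (running total 735.6 mg).
Greedy by best ratio exhausts the fat allowance optimally: 735.6 mg.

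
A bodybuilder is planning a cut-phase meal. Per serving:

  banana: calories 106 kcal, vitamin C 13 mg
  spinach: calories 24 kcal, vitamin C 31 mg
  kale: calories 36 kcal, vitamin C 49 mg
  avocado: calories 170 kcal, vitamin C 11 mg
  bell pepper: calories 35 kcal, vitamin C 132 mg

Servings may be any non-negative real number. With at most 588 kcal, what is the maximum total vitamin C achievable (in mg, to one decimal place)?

Vitamin C per kcal: bell pepper 3.771, kale 1.361, spinach 1.292, banana 0.1226, avocado 0.06471.
With no serving limits, spend the whole calories allowance on bell pepper: 588 kcal / 35 kcal × 132 mg = 2217.6 mg.

2217.6 mg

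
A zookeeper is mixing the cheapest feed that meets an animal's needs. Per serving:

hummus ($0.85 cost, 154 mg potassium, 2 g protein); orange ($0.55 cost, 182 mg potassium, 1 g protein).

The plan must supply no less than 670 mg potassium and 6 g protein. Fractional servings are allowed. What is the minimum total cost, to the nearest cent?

$2.80

Minimising a linear cost over {potassium ≥ 670, protein ≥ 6, servings ≥ 0} — the optimum is at a vertex, using one or two foods.
hummus only: max(670/154, 6/2) = 4.351 servings → $3.70.
orange only: max(670/182, 6/1) = 6 servings → $3.30.
hummus + orange with both tight: 2.01 servings and 1.981 servings → $2.80.
So the least-cost plan costs $2.80.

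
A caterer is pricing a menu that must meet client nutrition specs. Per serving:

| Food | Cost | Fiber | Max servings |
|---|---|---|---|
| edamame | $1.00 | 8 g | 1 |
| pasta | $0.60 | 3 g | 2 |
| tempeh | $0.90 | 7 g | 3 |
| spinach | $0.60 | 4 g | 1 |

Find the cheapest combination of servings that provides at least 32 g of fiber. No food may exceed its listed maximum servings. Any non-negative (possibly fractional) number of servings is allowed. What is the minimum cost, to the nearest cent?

Cost per g of fiber: edamame $0.1250, tempeh $0.1286, spinach $0.1500, pasta $0.2000.
Take 1 serving of edamame: +8.0 g fiber for $1.00 (total $1.00, still need 24.0 g).
Take 3 servings of tempeh: +21.0 g fiber for $2.70 (total $3.70, still need 3.0 g).
Take 0.75 servings of spinach: +3.0 g fiber for $0.45 (total $4.15, still need 0.0 g).
Filling from the cheapest source first is optimal under one linear minimum: $4.15.

$4.15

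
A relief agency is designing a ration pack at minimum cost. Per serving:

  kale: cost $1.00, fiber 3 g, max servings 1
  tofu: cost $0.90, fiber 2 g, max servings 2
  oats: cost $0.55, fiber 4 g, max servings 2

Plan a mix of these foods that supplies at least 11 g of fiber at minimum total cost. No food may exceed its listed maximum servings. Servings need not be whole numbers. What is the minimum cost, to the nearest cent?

Cost per g of fiber: oats $0.1375, kale $0.3333, tofu $0.4500.
Take 2 servings of oats: +8.0 g fiber for $1.10 (total $1.10, still need 3.0 g).
Take 1 serving of kale: +3.0 g fiber for $1.00 (total $2.10, still need 0.0 g).
Greedy by cheapest-per-g is optimal for a single linear constraint, so the minimum cost is $2.10.

$2.10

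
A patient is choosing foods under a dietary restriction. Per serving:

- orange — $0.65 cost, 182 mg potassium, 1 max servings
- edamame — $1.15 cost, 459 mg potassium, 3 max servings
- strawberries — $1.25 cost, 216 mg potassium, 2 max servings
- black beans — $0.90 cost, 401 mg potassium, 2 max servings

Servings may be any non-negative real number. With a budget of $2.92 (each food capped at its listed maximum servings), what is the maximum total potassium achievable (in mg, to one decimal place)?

1249.0 mg

Potassium per dollar: black beans 445.6, edamame 399.1, orange 280, strawberries 172.8.
Take 2 servings of black beans: spends $1.80, +802.0 mg potassium (running total 802.0 mg).
Take 0.9739 servings of edamame: spends $1.12, +447.0 mg potassium (running total 1249.0 mg).
Greedy by best ratio exhausts the cost allowance optimally: 1249.0 mg.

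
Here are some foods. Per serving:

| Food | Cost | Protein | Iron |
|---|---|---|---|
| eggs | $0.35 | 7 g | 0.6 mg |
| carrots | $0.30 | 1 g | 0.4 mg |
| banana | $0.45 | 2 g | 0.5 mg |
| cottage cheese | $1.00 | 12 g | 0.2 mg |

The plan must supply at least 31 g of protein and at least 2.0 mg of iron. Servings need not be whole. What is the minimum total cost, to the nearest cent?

$1.55

With two linear requirements the optimum uses one or two foods; enumerate the corners.
eggs only: max(31/7, 2.0/0.6) = 4.429 servings → $1.55.
carrots only: max(31/1, 2.0/0.4) = 31 servings → $9.30.
banana only: max(31/2, 2.0/0.5) = 15.5 servings → $6.97.
cottage cheese only: max(31/12, 2.0/0.2) = 10 servings → $10.00.
eggs + carrots with both targets exact would need a negative amount; discard.
eggs + banana: intersection lies outside the first quadrant.
eggs + cottage cheese with both tight: 3.069 servings and 0.7931 servings → $1.87.
carrots + banana: the both-tight solution has a negative serving — not a feasible corner.
carrots + cottage cheese with both tight: 3.87 servings and 2.261 servings → $3.42.
banana + cottage cheese with both tight: 3.179 servings and 2.054 servings → $3.48.
Cheapest feasible corner: $1.55.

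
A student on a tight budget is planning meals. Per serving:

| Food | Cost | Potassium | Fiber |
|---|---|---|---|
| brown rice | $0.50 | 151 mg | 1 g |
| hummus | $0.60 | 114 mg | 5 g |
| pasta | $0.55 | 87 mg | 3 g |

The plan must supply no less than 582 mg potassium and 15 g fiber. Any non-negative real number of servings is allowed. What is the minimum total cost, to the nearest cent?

A basic optimal solution has at most two foods positive. Try each food alone and each pair with both targets met exactly.
brown rice only: max(582/151, 15/1) = 15 servings → $7.50.
hummus only: max(582/114, 15/5) = 5.105 servings → $3.06.
pasta only: max(582/87, 15/3) = 6.69 servings → $3.68.
brown rice + hummus with both tight: 1.872 servings and 2.626 servings → $2.51.
brown rice + pasta with both tight: 1.205 servings and 4.598 servings → $3.13.
hummus + pasta with both targets exact would need a negative amount; discard.
Cheapest feasible corner: $2.51.

$2.51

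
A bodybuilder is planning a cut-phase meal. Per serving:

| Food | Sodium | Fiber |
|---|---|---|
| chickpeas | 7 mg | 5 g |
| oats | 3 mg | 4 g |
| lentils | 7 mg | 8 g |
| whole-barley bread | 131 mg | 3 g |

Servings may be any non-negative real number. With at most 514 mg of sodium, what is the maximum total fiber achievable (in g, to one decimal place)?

Fiber per mg sodium: oats 1.333, lentils 1.143, chickpeas 0.7143, whole-barley bread 0.0229.
With no serving limits, spend the whole sodium allowance on oats: 514 mg / 3 mg × 4 g = 685.3 g.

685.3 g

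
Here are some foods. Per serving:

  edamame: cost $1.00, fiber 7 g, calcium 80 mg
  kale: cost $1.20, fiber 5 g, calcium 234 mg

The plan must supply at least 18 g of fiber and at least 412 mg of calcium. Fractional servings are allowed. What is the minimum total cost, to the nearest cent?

An LP optimum is at a vertex; with two nutrient constraints at most two foods are used. Check each candidate.
edamame only: max(18/7, 412/80) = 5.15 servings → $5.15.
kale only: max(18/5, 412/234) = 3.6 servings → $4.32.
edamame + kale with both tight: 1.738 servings and 1.166 servings → $3.14.
Cheapest feasible corner: $3.14.

$3.14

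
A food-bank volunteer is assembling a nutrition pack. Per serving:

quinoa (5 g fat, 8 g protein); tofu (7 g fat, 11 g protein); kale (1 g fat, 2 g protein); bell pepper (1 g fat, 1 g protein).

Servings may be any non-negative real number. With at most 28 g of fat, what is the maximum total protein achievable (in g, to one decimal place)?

Protein per g fat: kale 2, quinoa 1.6, tofu 1.571, bell pepper 1.
With no serving limits, spend the whole fat allowance on kale: 28 g / 1 g × 2 g = 56.0 g.

56.0 g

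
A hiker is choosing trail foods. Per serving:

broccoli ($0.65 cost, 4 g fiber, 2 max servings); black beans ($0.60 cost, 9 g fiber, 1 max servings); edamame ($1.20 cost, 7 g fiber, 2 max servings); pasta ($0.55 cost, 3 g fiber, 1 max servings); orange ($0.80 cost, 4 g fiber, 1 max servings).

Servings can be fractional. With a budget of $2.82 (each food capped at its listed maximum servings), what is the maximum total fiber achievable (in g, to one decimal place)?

Fiber per dollar: black beans 15, broccoli 6.154, edamame 5.833, pasta 5.455, orange 5.
Take 1 serving of black beans: spends $0.60, +9.0 g fiber (running total 9.0 g).
Take 2 servings of broccoli: spends $1.30, +8.0 g fiber (running total 17.0 g).
Take 0.7667 servings of edamame: spends $0.92, +5.4 g fiber (running total 22.4 g).
Greedy by best ratio exhausts the cost allowance optimally: 22.4 g.

22.4 g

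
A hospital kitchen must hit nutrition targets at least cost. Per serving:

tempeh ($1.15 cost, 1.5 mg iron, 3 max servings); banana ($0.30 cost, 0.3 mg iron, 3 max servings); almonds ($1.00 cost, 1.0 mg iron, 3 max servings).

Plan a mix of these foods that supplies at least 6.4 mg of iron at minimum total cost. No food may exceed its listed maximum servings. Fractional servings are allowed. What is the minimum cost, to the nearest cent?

Cost per mg of iron: tempeh $0.7667, banana $1.0000, almonds $1.0000.
Take 3 servings of tempeh: +4.5 mg iron for $3.45 (total $3.45, still need 1.9 mg).
Take 3 servings of banana: +0.9 mg iron for $0.90 (total $4.35, still need 1.0 mg).
Take 1 serving of almonds: +1.0 mg iron for $1.00 (total $5.35, still need 0.0 mg).
Greedy by cheapest-per-mg is optimal for a single linear constraint, so the minimum cost is $5.35.

$5.35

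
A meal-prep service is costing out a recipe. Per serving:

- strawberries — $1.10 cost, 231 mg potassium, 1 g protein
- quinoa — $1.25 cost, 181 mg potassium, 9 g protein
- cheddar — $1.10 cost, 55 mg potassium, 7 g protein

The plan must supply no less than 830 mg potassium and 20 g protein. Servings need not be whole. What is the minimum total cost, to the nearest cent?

$4.73

Compare the cost at each extreme point of the feasible region.
strawberries only: max(830/231, 20/1) = 20 servings → $22.00.
quinoa only: max(830/181, 20/9) = 4.586 servings → $5.73.
cheddar only: max(830/55, 20/7) = 15.09 servings → $16.60.
strawberries + quinoa with both tight: 2.028 servings and 1.997 servings → $4.73.
strawberries + cheddar with both tight: 3.015 servings and 2.426 servings → $5.99.
quinoa + cheddar: intersection lies outside the first quadrant.
So the least-cost plan costs $4.73.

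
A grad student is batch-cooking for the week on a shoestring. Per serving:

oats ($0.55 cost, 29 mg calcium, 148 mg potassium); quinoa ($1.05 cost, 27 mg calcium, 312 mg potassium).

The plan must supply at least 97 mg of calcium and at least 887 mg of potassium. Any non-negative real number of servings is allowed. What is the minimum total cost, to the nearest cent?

Check every corner: each single food scaled to meet both minima, and each pair solved so both constraints bind.
oats only: max(97/29, 887/148) = 5.993 servings → $3.30.
quinoa only: max(97/27, 887/312) = 3.593 servings → $3.77.
oats + quinoa with both tight: 1.25 servings and 2.25 servings → $3.05.
The minimum over all feasible corners is $3.05.

$3.05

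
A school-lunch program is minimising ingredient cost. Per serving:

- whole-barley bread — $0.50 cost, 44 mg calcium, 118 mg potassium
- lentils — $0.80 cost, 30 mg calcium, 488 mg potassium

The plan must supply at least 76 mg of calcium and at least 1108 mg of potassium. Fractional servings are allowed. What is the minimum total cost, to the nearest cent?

$1.88

Two binding constraints pin down two serving amounts, so the optimal mix uses at most two foods. The candidates are each food alone (scaled to the tighter of calcium/potassium) and each pair with both constraints tight.
whole-barley bread only: max(76/44, 1108/118) = 9.39 servings → $4.69.
lentils only: max(76/30, 1108/488) = 2.533 servings → $2.03.
whole-barley bread + lentils with both tight: 0.2146 servings and 2.219 servings → $1.88.
Cheapest feasible corner: $1.88.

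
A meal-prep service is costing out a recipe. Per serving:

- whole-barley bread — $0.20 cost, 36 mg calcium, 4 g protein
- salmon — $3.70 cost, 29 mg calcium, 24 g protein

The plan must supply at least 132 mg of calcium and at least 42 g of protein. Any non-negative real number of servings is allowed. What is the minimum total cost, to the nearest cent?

$2.10

An LP optimum is at a vertex; with two nutrient constraints at most two foods are used. Check each candidate.
whole-barley bread only: max(132/36, 42/4) = 10.5 servings → $2.10.
salmon only: max(132/29, 42/24) = 4.552 servings → $16.84.
whole-barley bread + salmon with both tight: 2.607 servings and 1.316 servings → $5.39.
So the least-cost plan costs $2.10.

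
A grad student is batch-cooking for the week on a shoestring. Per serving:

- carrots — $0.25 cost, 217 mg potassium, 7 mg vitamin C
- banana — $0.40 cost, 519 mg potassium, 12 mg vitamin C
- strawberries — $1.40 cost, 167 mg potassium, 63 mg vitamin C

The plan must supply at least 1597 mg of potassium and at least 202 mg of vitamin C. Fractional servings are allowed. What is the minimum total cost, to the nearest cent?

$4.78

Minimising a linear cost over {potassium ≥ 1597, vitamin C ≥ 202, servings ≥ 0} — the optimum is at a vertex, using one or two foods.
carrots only: max(1597/217, 202/7) = 28.86 servings → $7.21.
banana only: max(1597/519, 202/12) = 16.83 servings → $6.73.
strawberries only: max(1597/167, 202/63) = 9.563 servings → $13.39.
carrots + banana: the both-tight solution has a negative serving — not a feasible corner.
carrots + strawberries with both tight: 5.349 servings and 2.612 servings → $4.99.
banana + strawberries with both tight: 2.179 servings and 2.791 servings → $4.78.
Cheapest feasible corner: $4.78.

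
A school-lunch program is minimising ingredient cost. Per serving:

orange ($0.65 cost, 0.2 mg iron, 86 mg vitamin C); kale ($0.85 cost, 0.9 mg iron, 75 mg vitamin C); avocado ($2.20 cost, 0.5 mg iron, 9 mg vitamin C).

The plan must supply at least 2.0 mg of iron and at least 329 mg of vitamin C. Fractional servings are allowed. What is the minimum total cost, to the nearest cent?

$2.97

Minimising a linear cost over {iron ≥ 2.0, vitamin C ≥ 329, servings ≥ 0} — the optimum is at a vertex, using one or two foods.
orange only: max(2.0/0.2, 329/86) = 10 servings → $6.50.
kale only: max(2.0/0.9, 329/75) = 4.387 servings → $3.73.
avocado only: max(2.0/0.5, 329/9) = 36.56 servings → $80.42.
orange + kale with both tight: 2.341 servings and 1.702 servings → $2.97.
orange + avocado with both tight: 3.556 servings and 2.578 servings → $7.98.
kale + avocado: the both-tight solution has a negative serving — not a feasible corner.
So the least-cost plan costs $2.97.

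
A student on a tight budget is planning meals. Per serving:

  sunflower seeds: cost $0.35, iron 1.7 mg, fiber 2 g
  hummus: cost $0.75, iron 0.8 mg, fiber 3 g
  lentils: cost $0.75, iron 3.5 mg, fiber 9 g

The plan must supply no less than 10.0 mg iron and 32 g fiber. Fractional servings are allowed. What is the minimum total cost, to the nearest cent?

An LP optimum is at a vertex; with two nutrient constraints at most two foods are used. Check each candidate.
sunflower seeds only: max(10.0/1.7, 32/2) = 16 servings → $5.60.
hummus only: max(10.0/0.8, 32/3) = 12.5 servings → $9.38.
lentils only: max(10.0/3.5, 32/9) = 3.556 servings → $2.67.
sunflower seeds + hummus with both tight: 1.257 servings and 9.829 servings → $7.81.
sunflower seeds + lentils with both targets exact would need a negative amount; discard.
hummus + lentils with both tight: 6.667 servings and 1.333 servings → $6.00.
Cheapest feasible corner: $2.67.

$2.67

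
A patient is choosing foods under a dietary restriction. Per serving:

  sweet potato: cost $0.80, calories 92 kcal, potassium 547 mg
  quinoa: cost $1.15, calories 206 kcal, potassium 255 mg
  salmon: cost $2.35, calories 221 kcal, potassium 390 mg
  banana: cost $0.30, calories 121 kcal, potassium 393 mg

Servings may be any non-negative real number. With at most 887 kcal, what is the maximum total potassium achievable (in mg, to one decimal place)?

5273.8 mg

Potassium per kcal: sweet potato 5.946, banana 3.248, salmon 1.765, quinoa 1.238.
With no serving limits, spend the whole calories allowance on sweet potato: 887 kcal / 92 kcal × 547 mg = 5273.8 mg.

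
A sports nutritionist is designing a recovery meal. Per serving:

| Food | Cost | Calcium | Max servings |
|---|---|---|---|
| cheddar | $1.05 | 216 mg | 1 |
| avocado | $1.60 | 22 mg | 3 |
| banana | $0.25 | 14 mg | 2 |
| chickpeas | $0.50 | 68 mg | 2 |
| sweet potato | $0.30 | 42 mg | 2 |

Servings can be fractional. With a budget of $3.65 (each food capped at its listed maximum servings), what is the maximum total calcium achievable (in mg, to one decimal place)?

470.9 mg

Calcium per dollar: cheddar 205.7, sweet potato 140, chickpeas 136, banana 56, avocado 13.75.
Take 1 serving of cheddar: spends $1.05, +216.0 mg calcium (running total 216.0 mg).
Take 2 servings of sweet potato: spends $0.60, +84.0 mg calcium (running total 300.0 mg).
Take 2 servings of chickpeas: spends $1.00, +136.0 mg calcium (running total 436.0 mg).
Take 2 servings of banana: spends $0.50, +28.0 mg calcium (running total 464.0 mg).
Take 0.3125 servings of avocado: spends $0.50, +6.9 mg calcium (running total 470.9 mg).
Filling greedily by calcium-per-dollar is optimal for one linear limit, giving 470.9 mg.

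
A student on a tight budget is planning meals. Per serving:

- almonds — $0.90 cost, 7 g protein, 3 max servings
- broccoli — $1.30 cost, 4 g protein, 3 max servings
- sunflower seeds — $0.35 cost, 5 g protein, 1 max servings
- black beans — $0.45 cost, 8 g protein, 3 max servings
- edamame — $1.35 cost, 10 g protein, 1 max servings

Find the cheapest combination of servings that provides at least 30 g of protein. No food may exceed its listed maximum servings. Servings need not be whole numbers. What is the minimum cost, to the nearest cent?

Cost per g of protein: black beans $0.0563, sunflower seeds $0.0700, almonds $0.1286, edamame $0.1350, broccoli $0.3250.
Take 3 servings of black beans: +24.0 g protein for $1.35 (total $1.35, still need 6.0 g).
Take 1 serving of sunflower seeds: +5.0 g protein for $0.35 (total $1.70, still need 1.0 g).
Take 0.1429 servings of almonds: +1.0 g protein for $0.13 (total $1.83, still need 0.0 g).
Filling from the cheapest source first is optimal under one linear minimum: $1.83.

$1.83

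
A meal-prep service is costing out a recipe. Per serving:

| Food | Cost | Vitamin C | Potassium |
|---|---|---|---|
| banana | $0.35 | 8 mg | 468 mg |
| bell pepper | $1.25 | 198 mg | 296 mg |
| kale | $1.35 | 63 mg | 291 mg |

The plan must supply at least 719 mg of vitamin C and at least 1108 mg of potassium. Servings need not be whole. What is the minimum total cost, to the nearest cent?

$4.56

banana only: max(719/8, 1108/468) = 89.88 servings → $31.46.
bell pepper only: max(719/198, 1108/296) = 3.743 servings → $4.68.
kale only: max(719/63, 1108/291) = 11.41 servings → $15.41.
banana + bell pepper with both tight: 0.07265 servings and 3.628 servings → $4.56.
banana + kale: the both-tight solution has a negative serving — not a feasible corner.
bell pepper + kale with both tight: 3.578 servings and 0.1683 servings → $4.70.
The minimum over all feasible corners is $4.56.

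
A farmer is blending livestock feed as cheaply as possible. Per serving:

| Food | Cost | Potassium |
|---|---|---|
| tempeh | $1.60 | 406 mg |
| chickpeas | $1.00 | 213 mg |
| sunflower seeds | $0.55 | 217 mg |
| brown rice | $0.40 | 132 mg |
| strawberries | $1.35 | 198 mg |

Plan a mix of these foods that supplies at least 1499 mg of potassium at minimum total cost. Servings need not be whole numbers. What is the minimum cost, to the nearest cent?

$3.80

Cost per mg of potassium: sunflower seeds $0.0025, brown rice $0.0030, tempeh $0.0039, chickpeas $0.0047, strawberries $0.0068.
With no serving limits, use only sunflower seeds: 1499 mg / 217 mg = 6.908 servings × $0.55 = $3.80.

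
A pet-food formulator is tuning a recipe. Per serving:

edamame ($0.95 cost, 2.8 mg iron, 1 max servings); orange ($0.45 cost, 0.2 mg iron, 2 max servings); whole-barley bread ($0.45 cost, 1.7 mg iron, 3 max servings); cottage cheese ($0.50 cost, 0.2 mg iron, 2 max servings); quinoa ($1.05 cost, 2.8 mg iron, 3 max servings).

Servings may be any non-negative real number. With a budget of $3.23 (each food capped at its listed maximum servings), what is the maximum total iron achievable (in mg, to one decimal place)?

Iron per dollar: whole-barley bread 3.778, edamame 2.947, quinoa 2.667, orange 0.4444, cottage cheese 0.4.
Take 3 servings of whole-barley bread: spends $1.35, +5.1 mg iron (running total 5.1 mg).
Take 1 serving of edamame: spends $0.95, +2.8 mg iron (running total 7.9 mg).
Take 0.8857 servings of quinoa: spends $0.93, +2.5 mg iron (running total 10.4 mg).
Greedy by best ratio exhausts the cost allowance optimally: 10.4 mg.

10.4 mg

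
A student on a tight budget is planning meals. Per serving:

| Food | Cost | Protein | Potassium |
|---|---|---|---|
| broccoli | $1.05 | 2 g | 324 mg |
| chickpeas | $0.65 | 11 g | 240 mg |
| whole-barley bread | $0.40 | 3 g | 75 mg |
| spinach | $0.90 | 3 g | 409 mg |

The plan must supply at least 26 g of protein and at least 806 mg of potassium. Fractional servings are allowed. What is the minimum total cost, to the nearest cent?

$2.04

This is a tiny linear program; its minimum lies at a vertex of the feasible set. List the vertices and price them.
broccoli only: max(26/2, 806/324) = 13 servings → $13.65.
chickpeas only: max(26/11, 806/240) = 3.358 servings → $2.18.
whole-barley bread only: max(26/3, 806/75) = 10.75 servings → $4.30.
spinach only: max(26/3, 806/409) = 8.667 servings → $7.80.
broccoli + chickpeas with both tight: 0.8515 servings and 2.209 servings → $2.33.
broccoli + whole-barley bread with both tight: 0.5693 servings and 8.287 servings → $3.91.
broccoli + spinach: intersection lies outside the first quadrant.
chickpeas + whole-barley bread with both targets exact would need a negative amount; discard.
chickpeas + spinach with both tight: 2.174 servings and 0.6949 servings → $2.04.
whole-barley bread + spinach with both tight: 8.2 servings and 0.4671 servings → $3.70.
Cheapest feasible corner: $2.04.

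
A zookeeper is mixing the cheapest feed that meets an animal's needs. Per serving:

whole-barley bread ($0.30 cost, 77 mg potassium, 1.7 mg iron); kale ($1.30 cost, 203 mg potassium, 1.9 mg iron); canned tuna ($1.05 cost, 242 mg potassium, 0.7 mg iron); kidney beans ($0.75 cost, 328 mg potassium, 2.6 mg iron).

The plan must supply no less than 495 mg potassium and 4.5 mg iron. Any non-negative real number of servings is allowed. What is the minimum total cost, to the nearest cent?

$1.20

Compare the cost at each extreme point of the feasible region.
whole-barley bread only: max(495/77, 4.5/1.7) = 6.429 servings → $1.93.
kale only: max(495/203, 4.5/1.9) = 2.438 servings → $3.17.
canned tuna only: max(495/242, 4.5/0.7) = 6.429 servings → $6.75.
kidney beans only: max(495/328, 4.5/2.6) = 1.731 servings → $1.30.
whole-barley bread + kale with both targets exact would need a negative amount; discard.
whole-barley bread + canned tuna with both tight: 2.077 servings and 1.385 servings → $2.08.
whole-barley bread + kidney beans with both tight: 0.5288 servings and 1.385 servings → $1.20.
kale + canned tuna with both tight: 2.337 servings and 0.08499 servings → $3.13.
kale + kidney beans with both tight: 1.981 servings and 0.283 servings → $2.79.
canned tuna + kidney beans: the both-tight solution has a negative serving — not a feasible corner.
So the least-cost plan costs $1.20.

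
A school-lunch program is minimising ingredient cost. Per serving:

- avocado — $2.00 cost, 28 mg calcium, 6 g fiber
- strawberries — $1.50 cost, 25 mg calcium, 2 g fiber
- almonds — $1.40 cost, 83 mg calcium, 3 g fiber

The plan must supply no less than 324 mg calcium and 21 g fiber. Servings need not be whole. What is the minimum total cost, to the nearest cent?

A basic optimal solution has at most two foods positive. Try each food alone and each pair with both targets met exactly.
avocado only: max(324/28, 21/6) = 11.57 servings → $23.14.
strawberries only: max(324/25, 21/2) = 12.96 servings → $19.44.
almonds only: max(324/83, 21/3) = 7 servings → $9.80.
avocado + strawberries: intersection lies outside the first quadrant.
avocado + almonds with both tight: 1.862 servings and 3.275 servings → $8.31.
strawberries + almonds with both tight: 8.473 servings and 1.352 servings → $14.60.
The minimum over all feasible corners is $8.31.

$8.31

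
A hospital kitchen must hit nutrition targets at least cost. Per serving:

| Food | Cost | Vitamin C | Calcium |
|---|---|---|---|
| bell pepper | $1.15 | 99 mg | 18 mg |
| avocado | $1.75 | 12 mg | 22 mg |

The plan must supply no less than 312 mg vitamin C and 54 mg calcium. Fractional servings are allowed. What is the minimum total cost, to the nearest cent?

$3.62

For a min-cost LP with two ≥-constraints, a basic feasible solution has at most two positive variables.
bell pepper only: max(312/99, 54/18) = 3.152 servings → $3.62.
avocado only: max(312/12, 54/22) = 26 servings → $45.50.
bell pepper + avocado: intersection lies outside the first quadrant.
Cheapest feasible corner: $3.62.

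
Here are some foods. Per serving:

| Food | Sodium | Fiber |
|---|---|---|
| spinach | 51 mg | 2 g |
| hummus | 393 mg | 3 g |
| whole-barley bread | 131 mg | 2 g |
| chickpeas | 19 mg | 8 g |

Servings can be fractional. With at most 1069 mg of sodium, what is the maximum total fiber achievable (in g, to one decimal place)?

450.1 g

Fiber per mg sodium: chickpeas 0.4211, spinach 0.03922, whole-barley bread 0.01527, hummus 0.007634.
With no serving limits, spend the whole sodium allowance on chickpeas: 1069 mg / 19 mg × 8 g = 450.1 g.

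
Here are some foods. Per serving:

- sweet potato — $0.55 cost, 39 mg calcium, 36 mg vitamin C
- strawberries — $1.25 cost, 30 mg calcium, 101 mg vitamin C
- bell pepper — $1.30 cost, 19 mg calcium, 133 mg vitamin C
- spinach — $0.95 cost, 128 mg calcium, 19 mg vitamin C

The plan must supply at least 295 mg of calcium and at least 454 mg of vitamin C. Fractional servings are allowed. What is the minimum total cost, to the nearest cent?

$5.78

Two binding constraints pin down two serving amounts, so the optimal mix uses at most two foods. The candidates are each food alone (scaled to the tighter of calcium/vitamin C) and each pair with both constraints tight.
sweet potato only: max(295/39, 454/36) = 12.61 servings → $6.94.
strawberries only: max(295/30, 454/101) = 9.833 servings → $12.29.
bell pepper only: max(295/19, 454/133) = 15.53 servings → $20.18.
spinach only: max(295/128, 454/19) = 23.89 servings → $22.70.
sweet potato + strawberries with both tight: 5.658 servings and 2.478 servings → $6.21.
sweet potato + bell pepper with both tight: 6.797 servings and 1.574 servings → $5.78.
sweet potato + spinach with both targets exact would need a negative amount; discard.
strawberries + bell pepper: intersection lies outside the first quadrant.
strawberries + spinach with both tight: 4.249 servings and 1.309 servings → $6.55.
bell pepper + spinach with both tight: 3.151 servings and 1.837 servings → $5.84.
Cheapest feasible corner: $5.78.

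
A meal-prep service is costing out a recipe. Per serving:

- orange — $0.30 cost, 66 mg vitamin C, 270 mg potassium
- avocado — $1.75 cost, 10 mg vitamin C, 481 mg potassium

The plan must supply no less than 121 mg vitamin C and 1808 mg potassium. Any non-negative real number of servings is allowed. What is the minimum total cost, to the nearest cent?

An LP optimum is at a vertex; with two nutrient constraints at most two foods are used. Check each candidate.
orange only: max(121/66, 1808/270) = 6.696 servings → $2.01.
avocado only: max(121/10, 1808/481) = 12.1 servings → $21.18.
orange + avocado with both tight: 1.381 servings and 2.983 servings → $5.64.
The minimum over all feasible corners is $2.01.

$2.01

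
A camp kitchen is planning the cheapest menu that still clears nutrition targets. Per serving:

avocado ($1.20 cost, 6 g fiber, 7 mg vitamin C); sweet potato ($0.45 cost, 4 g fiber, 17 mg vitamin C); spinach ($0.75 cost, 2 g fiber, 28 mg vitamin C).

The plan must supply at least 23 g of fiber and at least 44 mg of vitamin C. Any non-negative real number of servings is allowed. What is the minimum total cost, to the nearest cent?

$2.59

With two linear requirements the optimum uses one or two foods; enumerate the corners.
avocado only: max(23/6, 44/7) = 6.286 servings → $7.54.
sweet potato only: max(23/4, 44/17) = 5.75 servings → $2.59.
spinach only: max(23/2, 44/28) = 11.5 servings → $8.62.
avocado + sweet potato with both tight: 2.905 servings and 1.392 servings → $4.11.
avocado + spinach with both tight: 3.61 servings and 0.6688 servings → $4.83.
sweet potato + spinach with both targets exact would need a negative amount; discard.
The minimum over all feasible corners is $2.59.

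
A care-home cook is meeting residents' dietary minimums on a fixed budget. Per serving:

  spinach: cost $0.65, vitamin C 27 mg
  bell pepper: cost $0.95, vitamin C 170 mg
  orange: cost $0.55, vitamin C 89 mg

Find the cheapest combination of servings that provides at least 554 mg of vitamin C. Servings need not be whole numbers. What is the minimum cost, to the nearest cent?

$3.10

Cost per mg of vitamin C: bell pepper $0.0056, orange $0.0062, spinach $0.0241.
With no serving limits, use only bell pepper: 554 mg / 170 mg = 3.259 servings × $0.95 = $3.10.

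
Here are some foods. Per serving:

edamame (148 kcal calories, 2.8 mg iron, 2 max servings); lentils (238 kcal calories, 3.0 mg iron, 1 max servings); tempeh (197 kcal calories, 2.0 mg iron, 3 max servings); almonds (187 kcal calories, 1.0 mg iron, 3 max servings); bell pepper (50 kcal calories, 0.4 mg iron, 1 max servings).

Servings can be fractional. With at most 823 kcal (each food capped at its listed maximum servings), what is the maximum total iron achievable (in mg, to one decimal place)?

Iron per kcal: edamame 0.01892, lentils 0.01261, tempeh 0.01015, bell pepper 0.008, almonds 0.005348.
Take 2 servings of edamame: uses 296 kcal, +5.6 mg iron (running total 5.6 mg).
Take 1 serving of lentils: uses 238 kcal, +3.0 mg iron (running total 8.6 mg).
Take 1.467 servings of tempeh: uses 289 kcal, +2.9 mg iron (running total 11.5 mg).
Filling greedily by iron-per-kcal is optimal for one linear limit, giving 11.5 mg.

11.5 mg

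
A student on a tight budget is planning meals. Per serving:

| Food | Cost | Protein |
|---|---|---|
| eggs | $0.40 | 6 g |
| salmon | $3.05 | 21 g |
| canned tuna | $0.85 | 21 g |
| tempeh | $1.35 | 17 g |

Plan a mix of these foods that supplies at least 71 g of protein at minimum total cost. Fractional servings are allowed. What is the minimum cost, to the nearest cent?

Cost per g of protein: canned tuna $0.0405, eggs $0.0667, tempeh $0.0794, salmon $0.1452.
With no serving limits, use only canned tuna: 71 g / 21 g = 3.381 servings × $0.85 = $2.87.

$2.87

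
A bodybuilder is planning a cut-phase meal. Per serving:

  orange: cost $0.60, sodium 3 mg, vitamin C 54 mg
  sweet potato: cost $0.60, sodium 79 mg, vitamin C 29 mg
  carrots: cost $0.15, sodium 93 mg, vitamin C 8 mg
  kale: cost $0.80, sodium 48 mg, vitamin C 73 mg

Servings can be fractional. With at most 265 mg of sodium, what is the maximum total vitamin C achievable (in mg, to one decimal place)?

Vitamin C per mg sodium: orange 18, kale 1.521, sweet potato 0.3671, carrots 0.08602.
With no serving limits, spend the whole sodium allowance on orange: 265 mg / 3 mg × 54 mg = 4770.0 mg.

4770.0 mg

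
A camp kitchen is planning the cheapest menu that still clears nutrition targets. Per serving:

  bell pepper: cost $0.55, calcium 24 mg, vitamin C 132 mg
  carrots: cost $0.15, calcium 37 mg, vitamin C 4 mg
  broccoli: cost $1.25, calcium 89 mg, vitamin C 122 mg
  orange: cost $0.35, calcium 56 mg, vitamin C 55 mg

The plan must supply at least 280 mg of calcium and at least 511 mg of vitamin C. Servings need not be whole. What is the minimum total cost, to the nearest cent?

$2.62

bell pepper only: max(280/24, 511/132) = 11.67 servings → $6.42.
carrots only: max(280/37, 511/4) = 127.8 servings → $19.16.
broccoli only: max(280/89, 511/122) = 4.189 servings → $5.24.
orange only: max(280/56, 511/55) = 9.291 servings → $3.25.
bell pepper + carrots with both tight: 3.715 servings and 5.158 servings → $2.82.
bell pepper + broccoli with both tight: 1.283 servings and 2.8 servings → $4.21.
bell pepper + orange with both tight: 2.177 servings and 4.067 servings → $2.62.
carrots + broccoli: the both-tight solution has a negative serving — not a feasible corner.
carrots + orange: intersection lies outside the first quadrant.
broccoli + orange: the both-tight solution has a negative serving — not a feasible corner.
Cheapest feasible corner: $2.62.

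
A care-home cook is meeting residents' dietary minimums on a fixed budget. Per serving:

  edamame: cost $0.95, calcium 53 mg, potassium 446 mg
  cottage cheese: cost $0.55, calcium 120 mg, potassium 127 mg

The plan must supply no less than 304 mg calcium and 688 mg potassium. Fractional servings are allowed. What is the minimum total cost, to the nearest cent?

$2.06

edamame only: max(304/53, 688/446) = 5.736 servings → $5.45.
cottage cheese only: max(304/120, 688/127) = 5.417 servings → $2.98.
edamame + cottage cheese with both tight: 0.9394 servings and 2.118 servings → $2.06.
Cheapest feasible corner: $2.06.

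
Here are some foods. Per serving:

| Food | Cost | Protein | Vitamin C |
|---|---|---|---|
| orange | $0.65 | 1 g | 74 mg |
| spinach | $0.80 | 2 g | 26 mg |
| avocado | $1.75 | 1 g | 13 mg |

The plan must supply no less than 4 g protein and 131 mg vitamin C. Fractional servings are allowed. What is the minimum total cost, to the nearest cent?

$1.92

This is a tiny linear program; its minimum lies at a vertex of the feasible set. List the vertices and price them.
orange only: max(4/1, 131/74) = 4 servings → $2.60.
spinach only: max(4/2, 131/26) = 5.038 servings → $4.03.
avocado only: max(4/1, 131/13) = 10.08 servings → $17.63.
orange + spinach with both tight: 1.295 servings and 1.352 servings → $1.92.
orange + avocado with both tight: 1.295 servings and 2.705 servings → $5.58.
spinach + avocado (both tight): parallel constraints — no distinct corner.
Cheapest feasible corner: $1.92.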